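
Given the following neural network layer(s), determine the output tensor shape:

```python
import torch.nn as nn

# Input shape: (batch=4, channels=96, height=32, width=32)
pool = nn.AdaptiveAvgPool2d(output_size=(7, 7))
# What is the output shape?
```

Input: (4, 96, 32, 32) -> Output: (4, 96, 7, 7)

Answer: (4, 96, 7, 7)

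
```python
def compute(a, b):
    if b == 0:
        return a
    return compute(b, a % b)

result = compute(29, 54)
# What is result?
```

compute(29, 54) -> compute(54, 29) -> compute(29, 25) -> compute(25, 4) -> compute(4, 1) -> compute(1, 0) -> 1

Answer: 1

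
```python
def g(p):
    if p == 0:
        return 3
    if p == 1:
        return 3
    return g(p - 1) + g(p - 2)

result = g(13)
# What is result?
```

Build up from base cases: g(0)=3, g(1)=3, g(2)=6, g(3)=9, g(4)=15, g(5)=24, g(6)=39, ..., g(13)=1131

Answer: 1131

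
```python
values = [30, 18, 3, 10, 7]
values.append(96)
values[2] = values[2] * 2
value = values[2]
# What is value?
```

Trace:
`values = [30, 18, 3, 10, 7]` → values = [30, 18, 3, 10, 7]
`values.append(96)` → values = [30, 18, 3, 10, 7, 96]
`values[2] = values[2] * 2` → values = [30, 18, 6, 10, 7, 96]
`value = values[2]` → value = 6
So value = 6

Answer: 6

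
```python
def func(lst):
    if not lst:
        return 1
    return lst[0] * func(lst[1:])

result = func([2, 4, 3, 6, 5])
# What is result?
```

Product over [2, 4, 3, 6, 5] = 2 * 4 * 3 * 6 * 5 = 720

Answer: 720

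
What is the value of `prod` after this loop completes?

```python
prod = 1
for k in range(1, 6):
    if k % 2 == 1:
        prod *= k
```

Product of odd numbers 1 to 5
`prod` takes the values: 1 → 3 → 15

Answer: 15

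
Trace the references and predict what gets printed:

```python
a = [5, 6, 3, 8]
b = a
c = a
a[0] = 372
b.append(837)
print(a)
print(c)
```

Key concept: multiple aliases.
Step by step:
`a = [5, 6, 3, 8]` → a = [5, 6, 3, 8]
`b = a` → b = [5, 6, 3, 8] (same object as a)
`c = a` → c = [5, 6, 3, 8] (same object as a, b)
`a[0] = 372` → a = [372, 6, 3, 8] (same object as b, c); b = [372, 6, 3, 8] (same object as a, c); c = [372, 6, 3, 8] (same object as a, b)
`b.append(837)` → a = [372, 6, 3, 8, 837] (same object as b, c); b = [372, 6, 3, 8, 837] (same object as a, c); c = [372, 6, 3, 8, 837] (same object as a, b)
`print(a)` → prints [372, 6, 3, 8, 837]
`print(c)` → prints [372, 6, 3, 8, 837]

Answer:
[372, 6, 3, 8, 837]
[372, 6, 3, 8, 837]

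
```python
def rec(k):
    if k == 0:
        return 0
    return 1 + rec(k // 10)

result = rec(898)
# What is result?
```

Count of digits of 898: 3

Answer: 3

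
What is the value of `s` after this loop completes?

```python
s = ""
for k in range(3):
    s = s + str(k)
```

Concatenate digits 0 to 2
`s` takes the values: "" → "0" → "01" → "012"

Answer: "012"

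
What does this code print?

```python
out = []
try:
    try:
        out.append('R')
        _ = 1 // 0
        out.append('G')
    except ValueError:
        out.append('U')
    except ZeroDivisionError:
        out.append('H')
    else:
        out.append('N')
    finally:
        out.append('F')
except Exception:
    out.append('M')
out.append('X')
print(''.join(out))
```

Execution trace: 'R' (inner try body) → 'H' (inner except ZeroDivisionError) → 'F' (inner finally) → 'X' (after the try/except). Output: RHFX

Answer: RHFX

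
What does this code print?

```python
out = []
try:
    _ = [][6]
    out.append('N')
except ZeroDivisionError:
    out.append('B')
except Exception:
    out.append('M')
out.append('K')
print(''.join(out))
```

Execution trace: 'M' (except Exception) → 'K' (after the try/except). Output: MK

Answer: MK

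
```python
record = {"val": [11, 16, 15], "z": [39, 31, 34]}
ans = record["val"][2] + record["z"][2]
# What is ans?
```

Trace:
`record = {"val": [11, 16, 15], "z": [39, 31, 34]}` → record = {'val': [11, 16, 15], 'z': [39, 31, 34]}
`ans = record["val"][2] + record["z"][2]` → ans = 49
So ans = 49

Answer: 49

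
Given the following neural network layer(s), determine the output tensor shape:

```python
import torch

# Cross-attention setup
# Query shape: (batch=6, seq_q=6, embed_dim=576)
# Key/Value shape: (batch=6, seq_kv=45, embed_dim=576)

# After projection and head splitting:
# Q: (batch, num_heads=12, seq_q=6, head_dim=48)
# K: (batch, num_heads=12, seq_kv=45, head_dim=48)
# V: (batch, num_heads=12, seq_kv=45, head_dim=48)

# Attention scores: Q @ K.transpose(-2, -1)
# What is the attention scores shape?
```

Input: (6, 6, 576) -> Output: (6, 12, 6, 45)

Answer: (6, 12, 6, 45)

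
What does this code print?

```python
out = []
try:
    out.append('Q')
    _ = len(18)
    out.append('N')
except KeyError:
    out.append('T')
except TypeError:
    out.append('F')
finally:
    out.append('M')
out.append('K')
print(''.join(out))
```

Execution trace: 'Q' (try body) → 'F' (except TypeError) → 'M' (finally) → 'K' (after the try/except). Output: QFMK

Answer: QFMK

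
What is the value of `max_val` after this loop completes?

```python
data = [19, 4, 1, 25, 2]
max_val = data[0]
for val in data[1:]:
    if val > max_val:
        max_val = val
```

Maximum of [19, 4, 1, 25, 2]
`max_val` takes the values: 19 → 25

Answer: 25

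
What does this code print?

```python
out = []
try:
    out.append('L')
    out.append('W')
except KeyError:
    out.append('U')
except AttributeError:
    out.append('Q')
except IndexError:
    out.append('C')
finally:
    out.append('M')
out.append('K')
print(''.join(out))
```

Execution trace: 'L' (try body) → 'W' (try body, no exception) → 'M' (finally) → 'K' (after the try/except). Output: LWMK

Answer: LWMK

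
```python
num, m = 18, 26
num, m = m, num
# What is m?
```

Trace:
`num, m = 18, 26` → num = 18; m = 26
`num, m = m, num` → num = 26; m = 18
So m = 18

Answer: 18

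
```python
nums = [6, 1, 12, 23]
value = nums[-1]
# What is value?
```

Trace:
`nums = [6, 1, 12, 23]` → nums = [6, 1, 12, 23]
`value = nums[-1]` → value = 23
So value = 23

Answer: 23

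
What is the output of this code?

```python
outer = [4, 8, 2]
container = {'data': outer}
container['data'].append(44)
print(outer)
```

Key concept: dict holds reference to list.
Step by step:
`outer = [4, 8, 2]` → outer = [4, 8, 2]
`container = {'data': outer}` → container = {'data': [4, 8, 2]}
`container['data'].append(44)` → outer = [4, 8, 2, 44]; container = {'data': [4, 8, 2, 44]}
`print(outer)` → prints [4, 8, 2, 44]

Answer: [4, 8, 2, 44]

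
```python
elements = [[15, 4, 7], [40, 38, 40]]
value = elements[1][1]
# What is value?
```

Trace:
`elements = [[15, 4, 7], [40, 38, 40]]` → elements = [[15, 4, 7], [40, 38, 40]]
`value = elements[1][1]` → value = 38
So value = 38

Answer: 38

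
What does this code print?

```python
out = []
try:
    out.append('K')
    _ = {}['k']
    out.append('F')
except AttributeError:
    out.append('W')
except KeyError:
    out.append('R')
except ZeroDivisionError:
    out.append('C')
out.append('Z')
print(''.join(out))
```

Execution trace: 'K' (try body) → 'R' (except KeyError) → 'Z' (after the try/except). Output: KRZ

Answer: KRZ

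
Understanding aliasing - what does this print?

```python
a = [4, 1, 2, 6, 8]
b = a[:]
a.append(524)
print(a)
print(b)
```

Key concept: slice [:] creates copy.
Step by step:
`a = [4, 1, 2, 6, 8]` → a = [4, 1, 2, 6, 8]
`b = a[:]` → b = [4, 1, 2, 6, 8]
`a.append(524)` → a = [4, 1, 2, 6, 8, 524]
`print(a)` → prints [4, 1, 2, 6, 8, 524]
`print(b)` → prints [4, 1, 2, 6, 8]

Answer:
[4, 1, 2, 6, 8, 524]
[4, 1, 2, 6, 8]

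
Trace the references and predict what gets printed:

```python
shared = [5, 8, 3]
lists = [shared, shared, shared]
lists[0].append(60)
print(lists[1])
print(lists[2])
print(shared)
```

Key concept: list of same reference.
Step by step:
`shared = [5, 8, 3]` → shared = [5, 8, 3]
`lists = [shared, shared, shared]` → lists = [[5, 8, 3], [5, 8, 3], [5, 8, 3]]
`lists[0].append(60)` → shared = [5, 8, 3, 60]; lists = [[5, 8, 3, 60], [5, 8, 3, 60], [5, 8, 3, 60]]
`print(lists[1])` → prints [5, 8, 3, 60]
`print(lists[2])` → prints [5, 8, 3, 60]
`print(shared)` → prints [5, 8, 3, 60]

Answer:
[5, 8, 3, 60]
[5, 8, 3, 60]
[5, 8, 3, 60]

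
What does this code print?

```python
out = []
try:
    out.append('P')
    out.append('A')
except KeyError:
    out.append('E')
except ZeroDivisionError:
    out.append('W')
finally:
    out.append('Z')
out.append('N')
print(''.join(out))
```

Execution trace: 'P' (try body) → 'A' (try body, no exception) → 'Z' (finally) → 'N' (after the try/except). Output: PAZN

Answer: PAZN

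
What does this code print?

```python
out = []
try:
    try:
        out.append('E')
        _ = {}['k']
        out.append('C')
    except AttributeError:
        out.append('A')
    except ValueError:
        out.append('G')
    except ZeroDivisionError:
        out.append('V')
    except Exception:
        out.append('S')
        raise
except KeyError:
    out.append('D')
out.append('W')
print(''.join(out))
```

Execution trace: 'E' (inner try body) → 'S' (inner except Exception) → 'D' (outer except KeyError) → 'W' (after the try/except). Output: ESDW

Answer: ESDW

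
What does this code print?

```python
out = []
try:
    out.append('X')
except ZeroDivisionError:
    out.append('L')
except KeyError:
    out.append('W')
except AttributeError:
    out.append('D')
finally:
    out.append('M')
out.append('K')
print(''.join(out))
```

Execution trace: 'X' (try body, no exception) → 'M' (finally) → 'K' (after the try/except). Output: XMK

Answer: XMK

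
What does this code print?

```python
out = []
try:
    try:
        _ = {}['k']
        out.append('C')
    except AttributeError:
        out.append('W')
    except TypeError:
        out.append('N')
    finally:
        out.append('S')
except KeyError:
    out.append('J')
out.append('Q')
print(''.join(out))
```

Execution trace: 'S' (finally) → 'J' (outer except KeyError) → 'Q' (after the try/except). Output: SJQ

Answer: SJQ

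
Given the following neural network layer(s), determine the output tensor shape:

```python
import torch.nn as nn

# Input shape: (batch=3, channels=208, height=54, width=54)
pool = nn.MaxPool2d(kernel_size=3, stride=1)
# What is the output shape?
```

Input: (3, 208, 54, 54) -> Output: (3, 208, 52, 52)

Answer: (3, 208, 52, 52)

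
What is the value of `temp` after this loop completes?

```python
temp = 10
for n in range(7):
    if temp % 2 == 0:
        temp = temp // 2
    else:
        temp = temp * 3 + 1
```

Collatz-style transformation from 10
`temp` takes the values: 10 → 5 → 16 → 8 → 4 → 2 → 1 → 4

Answer: 4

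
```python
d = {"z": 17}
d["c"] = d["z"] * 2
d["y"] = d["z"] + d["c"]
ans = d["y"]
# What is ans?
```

Trace:
`d = {"z": 17}` → d = {'z': 17}
`d["c"] = d["z"] * 2` → d = {'z': 17, 'c': 34}
`d["y"] = d["z"] + d["c"]` → d = {'z': 17, 'c': 34, 'y': 51}
`ans = d["y"]` → ans = 51
So ans = 51

Answer: 51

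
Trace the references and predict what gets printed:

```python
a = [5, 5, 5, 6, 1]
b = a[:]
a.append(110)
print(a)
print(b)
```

Key concept: slice [:] creates copy.
Step by step:
`a = [5, 5, 5, 6, 1]` → a = [5, 5, 5, 6, 1]
`b = a[:]` → b = [5, 5, 5, 6, 1]
`a.append(110)` → a = [5, 5, 5, 6, 1, 110]
`print(a)` → prints [5, 5, 5, 6, 1, 110]
`print(b)` → prints [5, 5, 5, 6, 1]

Answer:
[5, 5, 5, 6, 1, 110]
[5, 5, 5, 6, 1]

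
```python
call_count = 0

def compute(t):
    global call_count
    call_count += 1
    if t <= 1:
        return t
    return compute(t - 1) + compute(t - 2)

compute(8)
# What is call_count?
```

Calls(t) = 1 + Calls(t-1) + Calls(t-2); Calls(0)=Calls(1)=1. For t=8 this gives 67.

Answer: 67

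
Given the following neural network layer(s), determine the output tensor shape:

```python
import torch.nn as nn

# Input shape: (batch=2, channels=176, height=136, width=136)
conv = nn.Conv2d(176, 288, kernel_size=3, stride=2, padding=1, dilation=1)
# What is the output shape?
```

Input: (2, 176, 136, 136) -> Output: (2, 288, 68, 68)

Answer: (2, 288, 68, 68)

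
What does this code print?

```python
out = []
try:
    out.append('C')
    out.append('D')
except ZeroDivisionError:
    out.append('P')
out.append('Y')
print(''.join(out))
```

Execution trace: 'C' (try body) → 'D' (try body, no exception) → 'Y' (after the try/except). Output: CDY

Answer: CDY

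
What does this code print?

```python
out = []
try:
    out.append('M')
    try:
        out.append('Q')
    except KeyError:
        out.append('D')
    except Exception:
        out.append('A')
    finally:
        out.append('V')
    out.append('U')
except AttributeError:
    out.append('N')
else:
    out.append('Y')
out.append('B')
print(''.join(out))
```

Execution trace: 'M' (try body) → 'Q' (inner try body, no exception) → 'V' (inner finally) → 'U' (try body, no exception) → 'Y' (else) → 'B' (after the try/except). Output: MQVUYB

Answer: MQVUYB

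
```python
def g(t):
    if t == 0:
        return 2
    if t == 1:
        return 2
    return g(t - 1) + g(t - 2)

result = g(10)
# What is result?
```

Build up from base cases: g(0)=2, g(1)=2, g(2)=4, g(3)=6, g(4)=10, g(5)=16, g(6)=26, ..., g(10)=178

Answer: 178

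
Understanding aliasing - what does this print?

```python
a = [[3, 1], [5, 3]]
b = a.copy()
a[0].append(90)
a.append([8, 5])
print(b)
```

Key concept: shallow copy with nested lists.
Step by step:
`a = [[3, 1], [5, 3]]` → a = [[3, 1], [5, 3]]
`b = a.copy()` → b = [[3, 1], [5, 3]]
`a[0].append(90)` → a = [[3, 1, 90], [5, 3]]; b = [[3, 1, 90], [5, 3]]
`a.append([8, 5])` → a = [[3, 1, 90], [5, 3], [8, 5]]
`print(b)` → prints [[3, 1, 90], [5, 3]]

Answer: [[3, 1, 90], [5, 3]]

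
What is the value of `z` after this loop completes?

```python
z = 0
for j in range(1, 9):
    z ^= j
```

XOR of 1 to 8
`z` takes the values: 0 → 1 → 3 → 0 → 4 → 1 → 7 → 0 → 8

Answer: 8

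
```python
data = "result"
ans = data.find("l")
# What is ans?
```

Trace:
`data = "result"` → data = 'result'
`ans = data.find("l")` → ans = 4
So ans = 4

Answer: 4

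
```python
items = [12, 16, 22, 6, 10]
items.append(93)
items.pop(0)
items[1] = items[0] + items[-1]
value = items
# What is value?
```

Trace:
`items = [12, 16, 22, 6, 10]` → items = [12, 16, 22, 6, 10]
`items.append(93)` → items = [12, 16, 22, 6, 10, 93]
`items.pop(0)` → items = [16, 22, 6, 10, 93]
`items[1] = items[0] + items[-1]` → items = [16, 109, 6, 10, 93]
`value = items` → value = [16, 109, 6, 10, 93]
So value = [16, 109, 6, 10, 93]

Answer: [16, 109, 6, 10, 93]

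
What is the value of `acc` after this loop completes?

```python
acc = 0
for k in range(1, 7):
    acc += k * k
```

Sum of squares 1² to 6² = 91
`acc` takes the values: 0 → 1 → 5 → 14 → 30 → 55 → 91

Answer: 91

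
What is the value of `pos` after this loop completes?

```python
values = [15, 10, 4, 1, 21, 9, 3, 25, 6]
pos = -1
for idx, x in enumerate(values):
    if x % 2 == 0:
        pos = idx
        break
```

First even number index in [15, 10, 4, 1, 21, 9, 3, 25, 6]
`pos` takes the values: -1 → 1

Answer: 1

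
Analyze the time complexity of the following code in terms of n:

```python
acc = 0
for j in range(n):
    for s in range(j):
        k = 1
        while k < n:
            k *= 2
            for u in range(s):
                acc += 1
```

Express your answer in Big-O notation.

Each loop level contributes: n × n × log n × n. Multiplying the contributions gives O(n^3 log n).

Answer: O(n^3 log n)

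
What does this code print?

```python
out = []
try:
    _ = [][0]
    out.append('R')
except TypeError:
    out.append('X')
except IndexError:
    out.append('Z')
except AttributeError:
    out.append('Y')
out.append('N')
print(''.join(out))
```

Execution trace: 'Z' (except IndexError) → 'N' (after the try/except). Output: ZN

Answer: ZN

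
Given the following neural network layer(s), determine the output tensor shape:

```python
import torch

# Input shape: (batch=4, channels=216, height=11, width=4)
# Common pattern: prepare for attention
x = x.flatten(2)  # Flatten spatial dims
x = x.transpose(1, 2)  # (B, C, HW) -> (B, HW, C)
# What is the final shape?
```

Input: (4, 216, 11, 4) -> after flatten(2): (4, 216, 44) -> Output: (4, 44, 216)

Answer: (4, 44, 216)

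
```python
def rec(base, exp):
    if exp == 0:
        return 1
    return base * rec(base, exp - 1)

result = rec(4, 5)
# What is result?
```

rec(4, 5) = 4 * 4 * 4 * 4 * 4 = 1024

Answer: 1024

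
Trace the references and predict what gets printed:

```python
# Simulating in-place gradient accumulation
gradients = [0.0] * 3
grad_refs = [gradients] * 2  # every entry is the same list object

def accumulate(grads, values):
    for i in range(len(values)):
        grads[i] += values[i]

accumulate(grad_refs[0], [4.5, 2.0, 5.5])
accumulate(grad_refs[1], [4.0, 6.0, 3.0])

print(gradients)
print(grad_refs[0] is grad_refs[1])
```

Key concept: gradient accumulation aliasing.
Step by step:
`gradients = [0.0] * 3` → gradients = [0.0, 0.0, 0.0]
`grad_refs = [gradients] * 2` → grad_refs = [[0.0, 0.0, 0.0], [0.0, 0.0, 0.0]]
`accumulate(grad_refs[0], [4.5, 2.0, 5.5])` → gradients = [4.5, 2.0, 5.5]; grad_refs = [[4.5, 2.0, 5.5], [4.5, 2.0, 5.5]]
`accumulate(grad_refs[1], [4.0, 6.0, 3.0])` → gradients = [8.5, 8.0, 8.5]; grad_refs = [[8.5, 8.0, 8.5], [8.5, 8.0, 8.5]]
`print(gradients)` → prints [8.5, 8.0, 8.5]
`print(grad_refs[0] is grad_refs[1])` → prints True

Answer:
[8.5, 8.0, 8.5]
True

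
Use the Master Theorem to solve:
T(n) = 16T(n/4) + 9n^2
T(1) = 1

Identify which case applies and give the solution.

a=16, b=4, f(n)=9n^2. log_4(16) = 2. Since c=2 = 2, Case 2 applies: T(n) = Θ(n^log_b(a) · log n) = O(n^2 log n).

Answer: O(n^2 log n) - Case 2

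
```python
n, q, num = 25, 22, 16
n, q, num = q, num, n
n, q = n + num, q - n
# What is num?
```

Trace:
`n, q, num = 25, 22, 16` → n = 25; q = 22; num = 16
`n, q, num = q, num, n` → n = 22; q = 16; num = 25
`n, q = n + num, q - n` → n = 47; q = -6
So num = 25

Answer: 25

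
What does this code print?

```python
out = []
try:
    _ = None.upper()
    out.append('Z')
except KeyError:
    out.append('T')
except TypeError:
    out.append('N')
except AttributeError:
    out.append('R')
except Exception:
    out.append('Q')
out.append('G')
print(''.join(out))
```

Execution trace: 'R' (except AttributeError) → 'G' (after the try/except). Output: RG

Answer: RG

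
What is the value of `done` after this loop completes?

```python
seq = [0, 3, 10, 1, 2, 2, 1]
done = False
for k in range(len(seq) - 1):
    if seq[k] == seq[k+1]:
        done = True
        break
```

Check consecutive duplicates in [0, 3, 10, 1, 2, 2, 1]
`done` takes the values: False → True

Answer: True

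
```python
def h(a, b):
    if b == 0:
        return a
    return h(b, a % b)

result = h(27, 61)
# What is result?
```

h(27, 61) -> h(61, 27) -> h(27, 7) -> h(7, 6) -> h(6, 1) -> h(1, 0) -> 1

Answer: 1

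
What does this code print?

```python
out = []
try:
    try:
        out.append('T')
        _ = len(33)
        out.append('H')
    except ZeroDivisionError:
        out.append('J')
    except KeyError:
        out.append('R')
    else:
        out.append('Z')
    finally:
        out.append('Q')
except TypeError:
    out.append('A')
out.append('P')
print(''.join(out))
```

Execution trace: 'T' (try body) → 'Q' (finally) → 'A' (outer except TypeError) → 'P' (after the try/except). Output: TQAP

Answer: TQAP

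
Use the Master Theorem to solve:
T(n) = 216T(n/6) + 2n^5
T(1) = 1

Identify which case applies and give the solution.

a=216, b=6, f(n)=2n^5. log_6(216) = 3. Since c=5 > 3 and the regularity condition holds (216(n/6)^5 = (216/6^5)n^5 with 216/6^5 < 1), Case 3 applies: T(n) = Θ(f(n)) = O(n^5).

Answer: O(n^5) - Case 3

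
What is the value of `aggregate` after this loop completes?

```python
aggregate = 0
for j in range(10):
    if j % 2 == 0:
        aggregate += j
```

Sum of even numbers 0 to 9
`aggregate` takes the values: 0 → 2 → 6 → 12 → 20

Answer: 20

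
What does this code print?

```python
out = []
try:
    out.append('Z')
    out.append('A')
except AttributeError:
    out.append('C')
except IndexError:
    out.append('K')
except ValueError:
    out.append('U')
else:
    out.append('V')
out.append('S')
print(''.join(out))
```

Execution trace: 'Z' (try body) → 'A' (try body, no exception) → 'V' (else) → 'S' (after the try/except). Output: ZAVS

Answer: ZAVS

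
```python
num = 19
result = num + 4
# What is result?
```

Trace:
`num = 19` → num = 19
`result = num + 4` → result = 23
So result = 23

Answer: 23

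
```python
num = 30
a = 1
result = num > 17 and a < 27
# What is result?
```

Trace:
`num = 30` → num = 30
`a = 1` → a = 1
`result = num > 17 and a < 27` → result = True
So result = True

Answer: True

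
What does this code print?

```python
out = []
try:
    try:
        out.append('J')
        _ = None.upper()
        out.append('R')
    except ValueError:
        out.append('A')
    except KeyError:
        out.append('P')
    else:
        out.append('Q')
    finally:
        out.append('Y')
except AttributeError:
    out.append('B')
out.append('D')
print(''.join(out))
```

Execution trace: 'J' (try body) → 'Y' (finally) → 'B' (outer except AttributeError) → 'D' (after the try/except). Output: JYBD

Answer: JYBD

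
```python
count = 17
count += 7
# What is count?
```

Trace:
`count = 17` → count = 17
`count += 7` → count = 24
So count = 24

Answer: 24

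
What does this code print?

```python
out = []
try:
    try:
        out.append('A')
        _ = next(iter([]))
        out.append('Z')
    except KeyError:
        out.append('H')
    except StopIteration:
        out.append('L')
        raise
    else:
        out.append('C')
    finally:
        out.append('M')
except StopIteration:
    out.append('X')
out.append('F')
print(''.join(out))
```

Execution trace: 'A' (inner try body) → 'L' (inner except StopIteration) → 'M' (inner finally) → 'X' (outer except StopIteration) → 'F' (after the try/except). Output: ALMXF

Answer: ALMXF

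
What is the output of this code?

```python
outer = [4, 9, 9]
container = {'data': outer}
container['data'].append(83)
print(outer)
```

Key concept: dict holds reference to list.
Step by step:
`outer = [4, 9, 9]` → outer = [4, 9, 9]
`container = {'data': outer}` → container = {'data': [4, 9, 9]}
`container['data'].append(83)` → outer = [4, 9, 9, 83]; container = {'data': [4, 9, 9, 83]}
`print(outer)` → prints [4, 9, 9, 83]

Answer: [4, 9, 9, 83]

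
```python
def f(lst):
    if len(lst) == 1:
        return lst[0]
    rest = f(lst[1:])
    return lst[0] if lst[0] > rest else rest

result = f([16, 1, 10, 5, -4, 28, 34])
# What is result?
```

Recursive max over [16, 1, 10, 5, -4, 28, 34] = 34

Answer: 34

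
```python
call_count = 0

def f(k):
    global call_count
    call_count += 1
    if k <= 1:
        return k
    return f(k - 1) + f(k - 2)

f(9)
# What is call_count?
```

Calls(k) = 1 + Calls(k-1) + Calls(k-2); Calls(0)=Calls(1)=1. For k=9 this gives 109.

Answer: 109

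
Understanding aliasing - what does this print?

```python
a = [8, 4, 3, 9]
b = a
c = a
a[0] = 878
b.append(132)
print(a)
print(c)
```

Key concept: multiple aliases.
Step by step:
`a = [8, 4, 3, 9]` → a = [8, 4, 3, 9]
`b = a` → b = [8, 4, 3, 9] (same object as a)
`c = a` → c = [8, 4, 3, 9] (same object as a, b)
`a[0] = 878` → a = [878, 4, 3, 9] (same object as b, c); b = [878, 4, 3, 9] (same object as a, c); c = [878, 4, 3, 9] (same object as a, b)
`b.append(132)` → a = [878, 4, 3, 9, 132] (same object as b, c); b = [878, 4, 3, 9, 132] (same object as a, c); c = [878, 4, 3, 9, 132] (same object as a, b)
`print(a)` → prints [878, 4, 3, 9, 132]
`print(c)` → prints [878, 4, 3, 9, 132]

Answer:
[878, 4, 3, 9, 132]
[878, 4, 3, 9, 132]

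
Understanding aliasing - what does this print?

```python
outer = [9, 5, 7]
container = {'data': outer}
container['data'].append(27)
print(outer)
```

Key concept: dict holds reference to list.
Step by step:
`outer = [9, 5, 7]` → outer = [9, 5, 7]
`container = {'data': outer}` → container = {'data': [9, 5, 7]}
`container['data'].append(27)` → outer = [9, 5, 7, 27]; container = {'data': [9, 5, 7, 27]}
`print(outer)` → prints [9, 5, 7, 27]

Answer: [9, 5, 7, 27]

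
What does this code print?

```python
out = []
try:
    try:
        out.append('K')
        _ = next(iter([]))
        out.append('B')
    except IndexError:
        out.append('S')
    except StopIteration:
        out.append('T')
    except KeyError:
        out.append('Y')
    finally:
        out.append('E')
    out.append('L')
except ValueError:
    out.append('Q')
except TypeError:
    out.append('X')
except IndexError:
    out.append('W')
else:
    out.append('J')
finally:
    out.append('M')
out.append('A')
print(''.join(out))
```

Execution trace: 'K' (inner try body) → 'T' (inner except StopIteration) → 'E' (inner finally) → 'L' (try body, no exception) → 'J' (else) → 'M' (finally) → 'A' (after the try/except). Output: KTELJMA

Answer: KTELJMA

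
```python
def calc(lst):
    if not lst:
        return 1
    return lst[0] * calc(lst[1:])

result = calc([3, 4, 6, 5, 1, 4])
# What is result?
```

Product over [3, 4, 6, 5, 1, 4] = 3 * 4 * 6 * 5 * 1 * 4 = 1440

Answer: 1440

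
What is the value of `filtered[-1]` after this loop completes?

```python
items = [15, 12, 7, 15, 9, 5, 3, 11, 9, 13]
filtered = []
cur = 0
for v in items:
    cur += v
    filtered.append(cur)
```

Cumulative sum ends at 99
`filtered` takes the values: [] → [15] → [15, 27] → [15, 27, 34] → [15, 27, 34, 49] → [15, 27, 34, 49, 58] → [15, 27, 34, 49, 58, 63] → [15, 27, 34, 49, 58, 63, 66] → [15, 27, 34, 49, 58, 63, 66, 77] → [15, 27, 34, 49, 58, 63, 66, 77, 86] → [15, 27, 34, 49, 58, 63, 66, 77, 86, 99]
So `filtered[-1]` = 99

Answer: 99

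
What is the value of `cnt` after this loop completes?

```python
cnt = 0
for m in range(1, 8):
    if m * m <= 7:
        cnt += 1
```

Count numbers where m² ≤ 7
`cnt` takes the values: 0 → 1 → 2

Answer: 2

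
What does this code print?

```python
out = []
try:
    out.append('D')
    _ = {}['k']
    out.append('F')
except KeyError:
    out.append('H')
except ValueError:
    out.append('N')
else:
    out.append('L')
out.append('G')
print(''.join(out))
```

Execution trace: 'D' (try body) → 'H' (except KeyError) → 'G' (after the try/except). Output: DHG

Answer: DHG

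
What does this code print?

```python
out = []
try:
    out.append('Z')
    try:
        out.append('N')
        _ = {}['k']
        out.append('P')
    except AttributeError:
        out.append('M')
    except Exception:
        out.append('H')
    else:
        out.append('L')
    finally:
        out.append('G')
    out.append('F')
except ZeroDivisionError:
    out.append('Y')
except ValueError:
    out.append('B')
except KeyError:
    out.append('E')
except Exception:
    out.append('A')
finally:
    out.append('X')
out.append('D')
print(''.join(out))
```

Execution trace: 'Z' (try body) → 'N' (inner try body) → 'H' (inner except Exception) → 'G' (inner finally) → 'F' (try body, no exception) → 'X' (finally) → 'D' (after the try/except). Output: ZNHGFXD

Answer: ZNHGFXD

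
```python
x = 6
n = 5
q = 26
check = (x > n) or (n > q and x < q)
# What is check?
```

Trace:
`x = 6` → x = 6
`n = 5` → n = 5
`q = 26` → q = 26
`check = (x > n) or (n > q and x < q)` → check = True
So check = True

Answer: True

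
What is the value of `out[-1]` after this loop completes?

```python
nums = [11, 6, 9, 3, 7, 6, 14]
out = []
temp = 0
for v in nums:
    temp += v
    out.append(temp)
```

Cumulative sum ends at 56
`out` takes the values: [] → [11] → [11, 17] → [11, 17, 26] → [11, 17, 26, 29] → [11, 17, 26, 29, 36] → [11, 17, 26, 29, 36, 42] → [11, 17, 26, 29, 36, 42, 56]
So `out[-1]` = 56

Answer: 56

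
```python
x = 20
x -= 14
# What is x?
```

Trace:
`x = 20` → x = 20
`x -= 14` → x = 6
So x = 6

Answer: 6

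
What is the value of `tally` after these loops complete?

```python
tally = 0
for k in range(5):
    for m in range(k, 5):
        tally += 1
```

Upper triangle: 5 + 4 + ... + 1
`tally` takes the values: 0 → 1 → 2 → 3 → 4 → 5 → 6 → 7 → 8 → 9 → 10 → 11 → 12 → 13 → 14 → 15

Answer: 15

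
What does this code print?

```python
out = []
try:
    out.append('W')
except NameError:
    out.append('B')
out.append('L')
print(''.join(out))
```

Execution trace: 'W' (try body, no exception) → 'L' (after the try/except). Output: WL

Answer: WL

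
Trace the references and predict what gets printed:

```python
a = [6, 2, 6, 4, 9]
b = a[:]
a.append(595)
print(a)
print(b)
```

Key concept: slice [:] creates copy.
Step by step:
`a = [6, 2, 6, 4, 9]` → a = [6, 2, 6, 4, 9]
`b = a[:]` → b = [6, 2, 6, 4, 9]
`a.append(595)` → a = [6, 2, 6, 4, 9, 595]
`print(a)` → prints [6, 2, 6, 4, 9, 595]
`print(b)` → prints [6, 2, 6, 4, 9]

Answer:
[6, 2, 6, 4, 9, 595]
[6, 2, 6, 4, 9]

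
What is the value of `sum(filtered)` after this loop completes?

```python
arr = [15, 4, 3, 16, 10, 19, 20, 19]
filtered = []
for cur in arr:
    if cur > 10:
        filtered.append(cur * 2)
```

Sum of doubled values > 10
`filtered` takes the values: [] → [30] → [30, 32] → [30, 32, 38] → [30, 32, 38, 40] → [30, 32, 38, 40, 38]
So `sum(filtered)` = 178

Answer: 178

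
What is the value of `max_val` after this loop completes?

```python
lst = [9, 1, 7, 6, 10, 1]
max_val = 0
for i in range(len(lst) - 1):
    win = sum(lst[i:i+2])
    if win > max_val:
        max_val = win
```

Max sum of 2-element window in [9, 1, 7, 6, 10, 1]
`max_val` takes the values: 0 → 10 → 13 → 16

Answer: 16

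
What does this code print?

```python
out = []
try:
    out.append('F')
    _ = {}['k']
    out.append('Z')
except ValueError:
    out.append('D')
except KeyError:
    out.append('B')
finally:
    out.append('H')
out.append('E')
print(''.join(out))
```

Execution trace: 'F' (try body) → 'B' (except KeyError) → 'H' (finally) → 'E' (after the try/except). Output: FBHE

Answer: FBHE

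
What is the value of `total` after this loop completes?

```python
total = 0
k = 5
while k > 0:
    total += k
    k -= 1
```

Sum 5 down to 1
`total` takes the values: 0 → 5 → 9 → 12 → 14 → 15

Answer: 15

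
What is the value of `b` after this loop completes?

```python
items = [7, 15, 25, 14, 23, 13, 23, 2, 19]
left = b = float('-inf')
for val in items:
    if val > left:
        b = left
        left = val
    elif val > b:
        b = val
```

Second largest (with repeats) in [7, 15, 25, 14, 23, 13, 23, 2, 19]
`b` takes the values: -inf → 7 → 15 → 23

Answer: 23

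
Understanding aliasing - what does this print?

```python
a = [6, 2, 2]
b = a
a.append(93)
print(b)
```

Key concept: basic list aliasing.
Step by step:
`a = [6, 2, 2]` → a = [6, 2, 2]
`b = a` → b = [6, 2, 2] (same object as a)
`a.append(93)` → a = [6, 2, 2, 93] (same object as b); b = [6, 2, 2, 93] (same object as a)
`print(b)` → prints [6, 2, 2, 93]

Answer: [6, 2, 2, 93]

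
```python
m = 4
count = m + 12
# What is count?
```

Trace:
`m = 4` → m = 4
`count = m + 12` → count = 16
So count = 16

Answer: 16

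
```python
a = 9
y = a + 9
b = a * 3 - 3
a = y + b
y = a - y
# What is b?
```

Trace:
`a = 9` → a = 9
`y = a + 9` → y = 18
`b = a * 3 - 3` → b = 24
`a = y + b` → a = 42
`y = a - y` → y = 24
So b = 24

Answer: 24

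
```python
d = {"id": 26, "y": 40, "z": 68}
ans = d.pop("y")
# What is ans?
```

Trace:
`d = {"id": 26, "y": 40, "z": 68}` → d = {'id': 26, 'y': 40, 'z': 68}
`ans = d.pop("y")` → d = {'id': 26, 'z': 68}; ans = 40
So ans = 40

Answer: 40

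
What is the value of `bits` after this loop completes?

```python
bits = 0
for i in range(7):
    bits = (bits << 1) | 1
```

Build 7 consecutive 1-bits: 0b1111111
`bits` takes the values: 0 → 1 → 3 → 7 → 15 → 31 → 63 → 127

Answer: 127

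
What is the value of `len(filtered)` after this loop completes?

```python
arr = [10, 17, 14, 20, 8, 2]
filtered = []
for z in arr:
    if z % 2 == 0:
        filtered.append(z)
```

Count even numbers in [10, 17, 14, 20, 8, 2]
`filtered` takes the values: [] → [10] → [10, 14] → [10, 14, 20] → [10, 14, 20, 8] → [10, 14, 20, 8, 2]
So `len(filtered)` = 5

Answer: 5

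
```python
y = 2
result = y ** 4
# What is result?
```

Trace:
`y = 2` → y = 2
`result = y ** 4` → result = 16
So result = 16

Answer: 16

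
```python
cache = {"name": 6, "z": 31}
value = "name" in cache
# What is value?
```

Trace:
`cache = {"name": 6, "z": 31}` → cache = {'name': 6, 'z': 31}
`value = "name" in cache` → value = True
So value = True

Answer: True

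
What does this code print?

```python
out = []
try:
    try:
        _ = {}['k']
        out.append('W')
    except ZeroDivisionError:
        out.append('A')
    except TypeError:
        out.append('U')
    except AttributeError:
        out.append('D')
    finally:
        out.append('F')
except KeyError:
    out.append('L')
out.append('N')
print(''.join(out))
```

Execution trace: 'F' (finally) → 'L' (outer except KeyError) → 'N' (after the try/except). Output: FLN

Answer: FLN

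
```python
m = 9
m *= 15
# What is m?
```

Trace:
`m = 9` → m = 9
`m *= 15` → m = 135
So m = 135

Answer: 135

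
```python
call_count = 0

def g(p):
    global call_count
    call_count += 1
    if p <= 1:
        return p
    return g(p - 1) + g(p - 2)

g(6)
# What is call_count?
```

Calls(p) = 1 + Calls(p-1) + Calls(p-2); Calls(0)=Calls(1)=1. For p=6 this gives 25.

Answer: 25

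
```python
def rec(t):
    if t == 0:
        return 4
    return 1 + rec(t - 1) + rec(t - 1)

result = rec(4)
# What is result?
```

rec(t) = 1 + 2·rec(t-1), rec(0)=4. Closed form: (4+1)·2^4 - 1 = 79.

Answer: 79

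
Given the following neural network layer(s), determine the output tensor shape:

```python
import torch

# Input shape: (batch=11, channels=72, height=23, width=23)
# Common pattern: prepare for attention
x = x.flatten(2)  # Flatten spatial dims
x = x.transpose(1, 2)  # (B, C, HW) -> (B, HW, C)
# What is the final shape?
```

Input: (11, 72, 23, 23) -> after flatten(2): (11, 72, 529) -> Output: (11, 529, 72)

Answer: (11, 529, 72)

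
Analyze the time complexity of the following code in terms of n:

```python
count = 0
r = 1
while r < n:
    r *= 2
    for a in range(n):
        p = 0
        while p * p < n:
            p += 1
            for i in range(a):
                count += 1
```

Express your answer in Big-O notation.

Each loop level contributes: log n × n × √n × n. Multiplying the contributions gives O(n^2√n log n).

Answer: O(n^2√n log n)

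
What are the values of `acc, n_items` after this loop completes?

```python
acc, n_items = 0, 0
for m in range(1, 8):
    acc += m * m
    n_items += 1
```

Sum of squares and count
`acc, n_items` takes the values: (0, 0) → (1, 0) → (1, 1) → (5, 1) → (5, 2) → (14, 2) → (14, 3) → (30, 3) → (30, 4) → (55, 4) → (55, 5) → (91, 5) → (91, 6) → (140, 6) → (140, 7)

Answer: 140, 7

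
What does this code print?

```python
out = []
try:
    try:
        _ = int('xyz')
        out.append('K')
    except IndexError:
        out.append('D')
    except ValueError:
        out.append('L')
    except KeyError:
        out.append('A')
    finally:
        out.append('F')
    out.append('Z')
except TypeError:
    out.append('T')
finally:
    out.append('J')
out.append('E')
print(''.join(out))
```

Execution trace: 'L' (inner except ValueError) → 'F' (inner finally) → 'Z' (try body, no exception) → 'J' (finally) → 'E' (after the try/except). Output: LFZJE

Answer: LFZJE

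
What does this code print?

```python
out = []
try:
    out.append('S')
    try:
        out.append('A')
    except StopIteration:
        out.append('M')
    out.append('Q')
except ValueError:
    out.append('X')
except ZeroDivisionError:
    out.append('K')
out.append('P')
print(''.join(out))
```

Execution trace: 'S' (try body) → 'A' (inner try body, no exception) → 'Q' (try body, no exception) → 'P' (after the try/except). Output: SAQP

Answer: SAQP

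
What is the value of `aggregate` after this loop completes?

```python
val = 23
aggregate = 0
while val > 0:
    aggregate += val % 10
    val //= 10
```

Sum digits of 23
`aggregate` takes the values: 0 → 3 → 5

Answer: 5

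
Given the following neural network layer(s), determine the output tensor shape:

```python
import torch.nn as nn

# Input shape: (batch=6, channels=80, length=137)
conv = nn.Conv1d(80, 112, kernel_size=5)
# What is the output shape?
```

Input: (6, 80, 137) -> Output: (6, 112, 133)

Answer: (6, 112, 133)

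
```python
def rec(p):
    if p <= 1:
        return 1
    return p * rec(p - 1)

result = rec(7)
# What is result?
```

rec(7) = 7 * 6 * 5 * 4 * 3 * 2 * 1 = 5040

Answer: 5040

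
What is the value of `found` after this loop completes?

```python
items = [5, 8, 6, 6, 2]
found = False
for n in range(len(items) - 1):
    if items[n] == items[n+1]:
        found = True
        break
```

Check consecutive duplicates in [5, 8, 6, 6, 2]
`found` takes the values: False → True

Answer: True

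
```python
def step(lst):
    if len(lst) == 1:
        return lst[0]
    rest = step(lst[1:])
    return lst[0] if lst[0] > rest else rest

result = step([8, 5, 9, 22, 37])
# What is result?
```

Recursive max over [8, 5, 9, 22, 37] = 37

Answer: 37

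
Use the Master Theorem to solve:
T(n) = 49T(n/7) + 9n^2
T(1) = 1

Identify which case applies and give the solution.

a=49, b=7, f(n)=9n^2. log_7(49) = 2. Since c=2 = 2, Case 2 applies: T(n) = Θ(n^log_b(a) · log n) = O(n^2 log n).

Answer: O(n^2 log n) - Case 2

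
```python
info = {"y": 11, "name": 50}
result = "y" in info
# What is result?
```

Trace:
`info = {"y": 11, "name": 50}` → info = {'y': 11, 'name': 50}
`result = "y" in info` → result = True
So result = True

Answer: True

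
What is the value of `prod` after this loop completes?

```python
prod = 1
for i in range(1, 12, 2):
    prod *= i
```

Product of 1, 3, 5, ... up to 11
`prod` takes the values: 1 → 3 → 15 → 105 → 945 → 10395

Answer: 10395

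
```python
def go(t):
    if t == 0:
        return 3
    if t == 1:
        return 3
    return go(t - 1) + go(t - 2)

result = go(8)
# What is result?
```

Build up from base cases: go(0)=3, go(1)=3, go(2)=6, go(3)=9, go(4)=15, go(5)=24, go(6)=39, ..., go(8)=102

Answer: 102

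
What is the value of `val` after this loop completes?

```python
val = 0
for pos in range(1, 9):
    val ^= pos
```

XOR of 1 to 8
`val` takes the values: 0 → 1 → 3 → 0 → 4 → 1 → 7 → 0 → 8

Answer: 8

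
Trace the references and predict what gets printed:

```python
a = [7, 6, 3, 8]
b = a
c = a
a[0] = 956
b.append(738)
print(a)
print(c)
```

Key concept: multiple aliases.
Step by step:
`a = [7, 6, 3, 8]` → a = [7, 6, 3, 8]
`b = a` → b = [7, 6, 3, 8] (same object as a)
`c = a` → c = [7, 6, 3, 8] (same object as a, b)
`a[0] = 956` → a = [956, 6, 3, 8] (same object as b, c); b = [956, 6, 3, 8] (same object as a, c); c = [956, 6, 3, 8] (same object as a, b)
`b.append(738)` → a = [956, 6, 3, 8, 738] (same object as b, c); b = [956, 6, 3, 8, 738] (same object as a, c); c = [956, 6, 3, 8, 738] (same object as a, b)
`print(a)` → prints [956, 6, 3, 8, 738]
`print(c)` → prints [956, 6, 3, 8, 738]

Answer:
[956, 6, 3, 8, 738]
[956, 6, 3, 8, 738]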